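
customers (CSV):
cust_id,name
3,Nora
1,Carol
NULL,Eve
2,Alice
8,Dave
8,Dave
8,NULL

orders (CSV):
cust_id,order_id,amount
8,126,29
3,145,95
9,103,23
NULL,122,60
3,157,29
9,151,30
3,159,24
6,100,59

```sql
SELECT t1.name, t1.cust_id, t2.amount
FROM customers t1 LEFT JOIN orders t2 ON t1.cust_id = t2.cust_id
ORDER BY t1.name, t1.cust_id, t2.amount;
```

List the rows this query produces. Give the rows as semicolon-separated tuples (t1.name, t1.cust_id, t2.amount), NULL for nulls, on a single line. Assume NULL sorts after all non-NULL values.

(Alice, 2, NULL); (Carol, 1, NULL); (Dave, 8, 29); (Dave, 8, 29); (Eve, NULL, NULL); (Nora, 3, 24); (Nora, 3, 29); (Nora, 3, 95); (NULL, 8, 29)

LEFT JOIN keeps every row from `customers`; unmatched rows get NULL for `orders`'s columns.
Matching on t1.cust_id = t2.cust_id. A NULL in a compared column never satisfies the condition.
- cust_id=3: 3 matching t2 row(s), so 3 row(s) emitted.
- cust_id=1: no t2 row matches, row kept with t2 columns NULL.
- cust_id=NULL: no t2 row matches, row kept with t2 columns NULL.
- cust_id=2: no t2 row matches, row kept with t2 columns NULL.
- cust_id=8: 1 matching t2 row(s), so 1 row(s) emitted.
- cust_id=8: 1 matching t2 row(s), so 1 row(s) emitted.
- cust_id=8: 1 matching t2 row(s), so 1 row(s) emitted.
After projecting and ordering:
t1.name | t1.cust_id | t2.amount
Alice | 2 | NULL
Carol | 1 | NULL
Dave | 8 | 29
Dave | 8 | 29
Eve | NULL | NULL
Nora | 3 | 24
Nora | 3 | 29
Nora | 3 | 95
NULL | 8 | 29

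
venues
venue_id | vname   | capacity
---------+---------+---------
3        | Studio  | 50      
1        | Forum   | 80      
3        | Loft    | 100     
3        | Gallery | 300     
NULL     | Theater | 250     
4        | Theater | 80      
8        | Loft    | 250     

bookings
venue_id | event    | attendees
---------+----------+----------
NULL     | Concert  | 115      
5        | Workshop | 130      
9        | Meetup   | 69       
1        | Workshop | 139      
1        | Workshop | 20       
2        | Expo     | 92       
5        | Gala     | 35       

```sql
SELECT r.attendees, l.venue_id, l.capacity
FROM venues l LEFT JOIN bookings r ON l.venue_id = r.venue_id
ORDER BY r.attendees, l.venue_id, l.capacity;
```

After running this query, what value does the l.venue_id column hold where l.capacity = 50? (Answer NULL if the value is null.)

3

LEFT JOIN keeps every row from `venues`; unmatched rows get NULL for `bookings`'s columns.
Matching on l.venue_id = r.venue_id. A NULL in a compared column never satisfies the condition.
- l row (venue_id=3): no match → kept, r columns NULL.
- l row (venue_id=1): matches 2 r row(s) → 2 output row(s).
- l row (venue_id=3): no match → kept, r columns NULL.
- l row (venue_id=3): no match → kept, r columns NULL.
- l row (venue_id=NULL): no match → kept, r columns NULL.
- l row (venue_id=4): no match → kept, r columns NULL.
- l row (venue_id=8): no match → kept, r columns NULL.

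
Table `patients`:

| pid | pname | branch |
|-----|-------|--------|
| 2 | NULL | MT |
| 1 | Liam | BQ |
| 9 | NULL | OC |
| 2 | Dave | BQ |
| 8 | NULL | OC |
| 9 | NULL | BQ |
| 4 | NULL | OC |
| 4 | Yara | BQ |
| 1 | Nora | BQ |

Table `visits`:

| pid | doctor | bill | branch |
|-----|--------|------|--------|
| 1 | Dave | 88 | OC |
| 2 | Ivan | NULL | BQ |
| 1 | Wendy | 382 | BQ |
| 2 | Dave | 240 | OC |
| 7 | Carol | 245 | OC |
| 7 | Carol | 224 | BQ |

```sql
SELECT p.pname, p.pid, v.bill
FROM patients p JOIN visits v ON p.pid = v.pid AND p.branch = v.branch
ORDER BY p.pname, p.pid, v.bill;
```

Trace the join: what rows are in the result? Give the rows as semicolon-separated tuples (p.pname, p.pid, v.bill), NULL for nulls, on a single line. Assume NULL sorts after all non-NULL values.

INNER JOIN keeps only pairs where the ON condition holds.
Matching on p.pid = v.pid AND p.branch = v.branch.
Matched pairs: 3.

(Dave, 2, NULL); (Liam, 1, 382); (Nora, 1, 382)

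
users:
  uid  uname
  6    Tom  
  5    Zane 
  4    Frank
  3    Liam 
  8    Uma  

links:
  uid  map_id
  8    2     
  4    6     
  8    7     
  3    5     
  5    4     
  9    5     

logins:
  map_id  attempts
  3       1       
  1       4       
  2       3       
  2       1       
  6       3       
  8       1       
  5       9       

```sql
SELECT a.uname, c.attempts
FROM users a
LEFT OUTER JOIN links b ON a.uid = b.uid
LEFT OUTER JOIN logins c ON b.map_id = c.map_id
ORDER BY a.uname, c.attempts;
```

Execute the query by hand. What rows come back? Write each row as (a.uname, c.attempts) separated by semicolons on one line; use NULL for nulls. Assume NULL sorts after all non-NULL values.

(Frank, 3); (Liam, 9); (Tom, NULL); (Uma, 1); (Uma, 3); (Uma, NULL); (Zane, NULL)

Step 1 — a LEFT JOIN b on uid → 6 row(s).
Then LEFT JOIN `logins c` on map_id: each of those 6 rows is kept; rows whose b.map_id has no match in c get NULL for c's columns.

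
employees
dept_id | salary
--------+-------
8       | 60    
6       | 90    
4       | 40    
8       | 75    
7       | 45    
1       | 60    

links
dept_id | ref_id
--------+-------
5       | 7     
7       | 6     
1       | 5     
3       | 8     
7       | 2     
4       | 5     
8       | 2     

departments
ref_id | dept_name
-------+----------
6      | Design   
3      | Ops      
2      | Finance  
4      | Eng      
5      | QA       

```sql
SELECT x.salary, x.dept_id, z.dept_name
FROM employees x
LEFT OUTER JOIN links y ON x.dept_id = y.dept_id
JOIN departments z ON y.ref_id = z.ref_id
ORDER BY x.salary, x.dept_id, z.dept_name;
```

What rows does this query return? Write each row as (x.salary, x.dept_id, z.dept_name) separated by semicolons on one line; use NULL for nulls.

(40, 4, QA); (45, 7, Design); (45, 7, Finance); (60, 1, QA); (60, 8, Finance); (75, 8, Finance)

Joins associate left-to-right: employees LEFT JOIN links on dept_id gives 7 intermediate row(s).
Then INNER JOIN `departments z` on ref_id: keep only rows whose y.ref_id appears in z.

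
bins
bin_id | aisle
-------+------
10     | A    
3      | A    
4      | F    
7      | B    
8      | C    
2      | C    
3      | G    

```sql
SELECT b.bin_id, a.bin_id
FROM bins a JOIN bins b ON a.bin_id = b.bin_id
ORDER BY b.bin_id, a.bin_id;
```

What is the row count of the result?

9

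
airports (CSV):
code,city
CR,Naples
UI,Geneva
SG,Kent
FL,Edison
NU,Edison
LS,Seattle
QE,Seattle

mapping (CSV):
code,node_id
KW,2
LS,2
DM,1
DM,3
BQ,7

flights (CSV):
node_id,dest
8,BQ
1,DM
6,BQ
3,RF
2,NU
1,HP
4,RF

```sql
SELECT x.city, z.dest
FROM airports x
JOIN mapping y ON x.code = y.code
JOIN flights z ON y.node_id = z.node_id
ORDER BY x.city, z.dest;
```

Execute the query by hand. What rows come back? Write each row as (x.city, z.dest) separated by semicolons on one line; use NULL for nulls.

(Seattle, NU)

Evaluate left to right. First `airports x INNER JOIN mapping y` on code: 1 row(s).
Then INNER JOIN `flights z` on node_id: keep only rows whose y.node_id appears in z.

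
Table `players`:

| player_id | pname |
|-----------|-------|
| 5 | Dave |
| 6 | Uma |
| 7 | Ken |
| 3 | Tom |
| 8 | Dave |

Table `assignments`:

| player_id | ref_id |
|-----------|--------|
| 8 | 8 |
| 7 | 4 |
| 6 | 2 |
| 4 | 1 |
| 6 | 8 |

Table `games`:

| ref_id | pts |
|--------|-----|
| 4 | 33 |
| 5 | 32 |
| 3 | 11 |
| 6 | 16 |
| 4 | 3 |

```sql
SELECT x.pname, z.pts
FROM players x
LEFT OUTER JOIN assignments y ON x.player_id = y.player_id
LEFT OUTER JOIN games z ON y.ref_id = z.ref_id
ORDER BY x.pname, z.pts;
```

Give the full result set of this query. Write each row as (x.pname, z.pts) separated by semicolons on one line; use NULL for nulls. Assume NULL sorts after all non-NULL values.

(Dave, NULL); (Dave, NULL); (Ken, 3); (Ken, 33); (Tom, NULL); (Uma, NULL); (Uma, NULL)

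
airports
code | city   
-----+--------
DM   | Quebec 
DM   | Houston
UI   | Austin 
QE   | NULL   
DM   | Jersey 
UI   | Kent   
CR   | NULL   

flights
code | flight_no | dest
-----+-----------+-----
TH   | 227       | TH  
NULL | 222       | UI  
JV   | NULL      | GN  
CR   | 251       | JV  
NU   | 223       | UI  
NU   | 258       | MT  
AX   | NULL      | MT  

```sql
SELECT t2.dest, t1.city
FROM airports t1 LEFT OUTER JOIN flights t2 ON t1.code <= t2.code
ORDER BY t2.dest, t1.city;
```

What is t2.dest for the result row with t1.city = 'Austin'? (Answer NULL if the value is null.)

LEFT JOIN keeps every row from `airports`; unmatched rows get NULL for `flights`'s columns.
Matching on t1.code <= t2.code. A NULL in a compared column never satisfies the condition.
Matched pairs: 18; unmatched t1 rows kept: 2.

NULL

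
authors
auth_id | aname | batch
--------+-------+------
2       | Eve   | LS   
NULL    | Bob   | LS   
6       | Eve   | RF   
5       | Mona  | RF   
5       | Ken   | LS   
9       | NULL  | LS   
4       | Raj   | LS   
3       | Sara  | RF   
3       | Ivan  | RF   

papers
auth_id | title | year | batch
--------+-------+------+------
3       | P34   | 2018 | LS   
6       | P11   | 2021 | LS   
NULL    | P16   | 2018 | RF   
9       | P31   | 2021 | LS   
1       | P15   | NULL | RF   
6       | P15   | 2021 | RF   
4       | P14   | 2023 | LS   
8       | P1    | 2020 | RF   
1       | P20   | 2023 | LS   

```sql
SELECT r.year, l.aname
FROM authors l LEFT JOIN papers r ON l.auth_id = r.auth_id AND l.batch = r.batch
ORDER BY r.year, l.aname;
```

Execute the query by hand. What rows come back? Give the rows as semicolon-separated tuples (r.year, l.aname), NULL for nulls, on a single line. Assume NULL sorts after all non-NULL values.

(2021, Eve); (2021, NULL); (2023, Raj); (NULL, Bob); (NULL, Eve); (NULL, Ivan); (NULL, Ken); (NULL, Mona); (NULL, Sara)

LEFT JOIN keeps every row from `authors`; unmatched rows get NULL for `papers`'s columns.
Matching on l.auth_id = r.auth_id AND l.batch = r.batch. A NULL in a compared column never satisfies the condition.
- l (auth_id=2, batch=LS) has no partner → padded with NULL.
- l (auth_id=NULL, batch=LS) has no partner → padded with NULL.
- l (auth_id=6, batch=RF) pairs with 1 row(s) of r.
- l (auth_id=5, batch=RF) has no partner → padded with NULL.
- l (auth_id=5, batch=LS) has no partner → padded with NULL.
- l (auth_id=9, batch=LS) pairs with 1 row(s) of r.
- l (auth_id=4, batch=LS) pairs with 1 row(s) of r.
- l (auth_id=3, batch=RF) has no partner → padded with NULL.
- l (auth_id=3, batch=RF) has no partner → padded with NULL.
After projecting and ordering:
r.year | l.aname
2021 | Eve
2021 | NULL
2023 | Raj
NULL | Bob
NULL | Eve
NULL | Ivan
NULL | Ken
NULL | Mona
NULL | Sara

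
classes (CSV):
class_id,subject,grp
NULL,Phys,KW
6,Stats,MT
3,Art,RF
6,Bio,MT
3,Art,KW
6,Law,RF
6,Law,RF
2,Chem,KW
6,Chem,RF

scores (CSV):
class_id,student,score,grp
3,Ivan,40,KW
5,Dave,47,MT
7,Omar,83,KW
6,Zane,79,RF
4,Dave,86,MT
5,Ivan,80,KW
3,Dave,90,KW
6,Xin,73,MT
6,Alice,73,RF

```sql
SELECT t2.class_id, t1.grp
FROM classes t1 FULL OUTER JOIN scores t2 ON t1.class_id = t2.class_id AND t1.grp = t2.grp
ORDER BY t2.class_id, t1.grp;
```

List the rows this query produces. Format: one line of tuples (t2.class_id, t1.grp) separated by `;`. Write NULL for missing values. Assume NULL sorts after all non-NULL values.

(3, KW); (3, KW); (4, NULL); (5, NULL); (5, NULL); (6, MT); (6, MT); (6, RF); (6, RF); (6, RF); (6, RF); (6, RF); (6, RF); (7, NULL); (NULL, KW); (NULL, KW); (NULL, RF)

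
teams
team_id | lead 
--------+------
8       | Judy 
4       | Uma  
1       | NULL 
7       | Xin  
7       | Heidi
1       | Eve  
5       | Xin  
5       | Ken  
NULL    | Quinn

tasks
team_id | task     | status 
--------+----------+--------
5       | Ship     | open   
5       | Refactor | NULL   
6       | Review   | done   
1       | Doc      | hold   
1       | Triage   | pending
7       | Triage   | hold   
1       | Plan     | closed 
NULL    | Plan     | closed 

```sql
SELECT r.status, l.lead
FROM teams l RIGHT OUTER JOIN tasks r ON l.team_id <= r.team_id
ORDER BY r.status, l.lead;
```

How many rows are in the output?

29

RIGHT JOIN keeps every row from `tasks`; unmatched rows get NULL for `teams`'s columns.
Matching on l.team_id <= r.team_id. A NULL in a compared column never satisfies the condition.
- l[0] team_id=8 → no match.
- l[1] team_id=4 → 4 match(es) in r → 4 row(s).
- l[2] team_id=1 → 7 match(es) in r → 7 row(s).
- l[3] team_id=7 → 1 match(es) in r → 1 row(s).
- l[4] team_id=7 → 1 match(es) in r → 1 row(s).
- l[5] team_id=1 → 7 match(es) in r → 7 row(s).
- l[6] team_id=5 → 4 match(es) in r → 4 row(s).
- l[7] team_id=5 → 4 match(es) in r → 4 row(s).
- l[8] team_id=NULL → no match.
- plus 1 unmatched r row(s), each kept with NULL l columns.
Total: 28 matched + 1 padded = 29 rows.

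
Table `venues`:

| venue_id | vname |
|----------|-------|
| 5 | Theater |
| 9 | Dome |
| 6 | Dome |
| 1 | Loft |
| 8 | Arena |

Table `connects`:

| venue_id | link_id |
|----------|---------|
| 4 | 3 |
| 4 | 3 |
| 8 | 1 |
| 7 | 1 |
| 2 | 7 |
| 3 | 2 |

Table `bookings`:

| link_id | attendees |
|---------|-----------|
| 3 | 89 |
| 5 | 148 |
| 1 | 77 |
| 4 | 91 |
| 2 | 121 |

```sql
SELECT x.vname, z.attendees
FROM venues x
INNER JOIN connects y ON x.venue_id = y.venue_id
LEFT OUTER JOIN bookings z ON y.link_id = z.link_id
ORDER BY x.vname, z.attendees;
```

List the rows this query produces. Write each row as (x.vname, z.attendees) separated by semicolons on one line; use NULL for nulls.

Evaluate left to right. First `venues x INNER JOIN connects y` on venue_id: 1 row(s).
Then LEFT JOIN `bookings z` on link_id: each of those 1 rows is kept; rows whose y.link_id has no match in z get NULL for z's columns.

(Arena, 77)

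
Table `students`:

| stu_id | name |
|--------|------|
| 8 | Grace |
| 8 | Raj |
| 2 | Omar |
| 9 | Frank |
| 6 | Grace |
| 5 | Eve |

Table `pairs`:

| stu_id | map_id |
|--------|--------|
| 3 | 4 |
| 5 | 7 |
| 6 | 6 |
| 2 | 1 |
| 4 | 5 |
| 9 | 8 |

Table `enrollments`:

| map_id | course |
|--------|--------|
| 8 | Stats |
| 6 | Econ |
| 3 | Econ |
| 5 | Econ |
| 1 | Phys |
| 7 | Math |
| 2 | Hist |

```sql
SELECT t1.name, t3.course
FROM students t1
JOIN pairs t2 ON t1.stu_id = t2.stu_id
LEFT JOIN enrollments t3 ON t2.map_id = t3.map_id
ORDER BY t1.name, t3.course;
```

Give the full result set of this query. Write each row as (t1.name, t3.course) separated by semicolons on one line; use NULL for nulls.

Evaluate left to right. First `students t1 INNER JOIN pairs t2` on stu_id: 4 row(s).
Then LEFT JOIN `enrollments t3` on map_id: each of those 4 rows is kept; rows whose t2.map_id has no match in t3 get NULL for t3's columns.

(Eve, Math); (Frank, Stats); (Grace, Econ); (Omar, Phys)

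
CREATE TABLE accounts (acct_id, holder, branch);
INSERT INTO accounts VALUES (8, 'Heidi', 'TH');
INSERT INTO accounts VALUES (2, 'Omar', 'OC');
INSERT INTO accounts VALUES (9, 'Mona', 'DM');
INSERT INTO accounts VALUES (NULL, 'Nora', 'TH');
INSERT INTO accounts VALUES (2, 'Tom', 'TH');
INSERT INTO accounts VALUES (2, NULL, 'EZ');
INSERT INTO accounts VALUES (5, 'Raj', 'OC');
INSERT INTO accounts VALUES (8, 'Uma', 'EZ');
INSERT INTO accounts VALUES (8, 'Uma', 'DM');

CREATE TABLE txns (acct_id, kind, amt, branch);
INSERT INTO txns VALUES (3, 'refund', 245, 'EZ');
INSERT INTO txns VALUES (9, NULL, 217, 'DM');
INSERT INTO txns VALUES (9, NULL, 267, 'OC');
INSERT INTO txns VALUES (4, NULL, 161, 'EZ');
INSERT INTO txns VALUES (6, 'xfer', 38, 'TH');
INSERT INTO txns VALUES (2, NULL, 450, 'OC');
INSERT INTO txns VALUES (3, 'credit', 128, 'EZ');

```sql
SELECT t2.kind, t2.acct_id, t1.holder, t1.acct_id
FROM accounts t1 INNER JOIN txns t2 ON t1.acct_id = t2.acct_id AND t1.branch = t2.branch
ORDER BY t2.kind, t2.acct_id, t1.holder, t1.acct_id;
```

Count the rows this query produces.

INNER JOIN keeps only pairs where the ON condition holds.
Matching on t1.acct_id = t2.acct_id AND t1.branch = t2.branch. A NULL in a compared column never satisfies the condition.
- t1 row (acct_id=8, branch=TH): no match → dropped.
- t1 row (acct_id=2, branch=OC): matches 1 t2 row(s) → 1 output row(s).
- t1 row (acct_id=9, branch=DM): matches 1 t2 row(s) → 1 output row(s).
- t1 row (acct_id=NULL, branch=TH): no match → dropped.
- t1 row (acct_id=2, branch=TH): no match → dropped.
- t1 row (acct_id=2, branch=EZ): no match → dropped.
- t1 row (acct_id=5, branch=OC): no match → dropped.
- t1 row (acct_id=8, branch=EZ): no match → dropped.
- t1 row (acct_id=8, branch=DM): no match → dropped.
Total: 2 rows.

2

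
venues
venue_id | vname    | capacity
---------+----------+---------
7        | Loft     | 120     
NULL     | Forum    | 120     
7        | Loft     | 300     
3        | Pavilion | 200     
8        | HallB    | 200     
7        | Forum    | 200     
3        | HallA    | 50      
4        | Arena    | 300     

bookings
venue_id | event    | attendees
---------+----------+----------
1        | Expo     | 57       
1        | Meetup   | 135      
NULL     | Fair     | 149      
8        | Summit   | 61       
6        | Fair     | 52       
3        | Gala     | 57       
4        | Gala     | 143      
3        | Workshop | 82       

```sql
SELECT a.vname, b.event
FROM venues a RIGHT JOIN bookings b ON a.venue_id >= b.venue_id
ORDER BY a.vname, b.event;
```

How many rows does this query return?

RIGHT JOIN keeps every row from `bookings`; unmatched rows get NULL for `venues`'s columns.
Matching on a.venue_id >= b.venue_id. A NULL in a compared column never satisfies the condition.
- a row (venue_id=7): matches 6 b row(s) → 6 output row(s).
- a row (venue_id=NULL): no match.
- a row (venue_id=7): matches 6 b row(s) → 6 output row(s).
- a row (venue_id=3): matches 4 b row(s) → 4 output row(s).
- a row (venue_id=8): matches 7 b row(s) → 7 output row(s).
- a row (venue_id=7): matches 6 b row(s) → 6 output row(s).
- a row (venue_id=3): matches 4 b row(s) → 4 output row(s).
- a row (venue_id=4): matches 5 b row(s) → 5 output row(s).
- 1 row(s) from b found no a partner → padded with NULL.
Total: 38 matched + 1 padded = 39 rows.

39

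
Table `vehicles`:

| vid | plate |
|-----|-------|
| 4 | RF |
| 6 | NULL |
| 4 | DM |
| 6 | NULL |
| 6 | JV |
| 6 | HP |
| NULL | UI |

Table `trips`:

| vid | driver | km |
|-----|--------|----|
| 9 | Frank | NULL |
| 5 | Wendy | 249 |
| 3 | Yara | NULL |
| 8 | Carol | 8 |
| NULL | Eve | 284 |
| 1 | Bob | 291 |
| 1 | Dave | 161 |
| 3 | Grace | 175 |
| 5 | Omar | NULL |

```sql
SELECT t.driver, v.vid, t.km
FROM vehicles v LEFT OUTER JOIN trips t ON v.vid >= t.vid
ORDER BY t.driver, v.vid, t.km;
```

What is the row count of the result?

33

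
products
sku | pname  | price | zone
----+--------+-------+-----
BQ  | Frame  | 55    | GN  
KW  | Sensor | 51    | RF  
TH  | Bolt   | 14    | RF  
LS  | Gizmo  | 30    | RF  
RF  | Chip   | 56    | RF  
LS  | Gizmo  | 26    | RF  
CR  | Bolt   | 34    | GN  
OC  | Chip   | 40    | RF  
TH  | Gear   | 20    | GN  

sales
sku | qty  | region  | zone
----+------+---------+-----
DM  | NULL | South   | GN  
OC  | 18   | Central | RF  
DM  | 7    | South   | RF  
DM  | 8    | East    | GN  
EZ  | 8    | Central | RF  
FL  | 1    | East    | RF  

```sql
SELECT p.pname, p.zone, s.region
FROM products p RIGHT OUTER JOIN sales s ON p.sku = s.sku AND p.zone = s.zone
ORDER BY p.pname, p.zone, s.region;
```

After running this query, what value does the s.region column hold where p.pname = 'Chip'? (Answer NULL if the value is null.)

Central

RIGHT JOIN keeps every row from `sales`; unmatched rows get NULL for `products`'s columns.
Matching on p.sku = s.sku AND p.zone = s.zone.
- sku=BQ, zone=GN: no matching s row.
- sku=KW, zone=RF: no matching s row.
- sku=TH, zone=RF: no matching s row.
- sku=LS, zone=RF: no matching s row.
- sku=RF, zone=RF: no matching s row.
- sku=LS, zone=RF: no matching s row.
- sku=CR, zone=GN: no matching s row.
- sku=OC, zone=RF: 1 matching s row(s), so 1 row(s) emitted.
- sku=TH, zone=GN: no matching s row.
- 5 s row(s) had no p match → kept, p columns NULL.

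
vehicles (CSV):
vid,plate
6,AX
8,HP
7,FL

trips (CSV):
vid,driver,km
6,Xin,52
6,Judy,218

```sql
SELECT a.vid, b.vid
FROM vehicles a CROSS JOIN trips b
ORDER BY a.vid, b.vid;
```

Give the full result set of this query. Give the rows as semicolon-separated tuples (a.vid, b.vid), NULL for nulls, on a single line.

(6, 6); (6, 6); (7, 6); (7, 6); (8, 6); (8, 6)

CROSS JOIN pairs every row of `vehicles` with every row of `trips`: 3 × 2 = 6 rows.
After projecting and ordering:
a.vid | b.vid
6 | 6
6 | 6
7 | 6
7 | 6
8 | 6
8 | 6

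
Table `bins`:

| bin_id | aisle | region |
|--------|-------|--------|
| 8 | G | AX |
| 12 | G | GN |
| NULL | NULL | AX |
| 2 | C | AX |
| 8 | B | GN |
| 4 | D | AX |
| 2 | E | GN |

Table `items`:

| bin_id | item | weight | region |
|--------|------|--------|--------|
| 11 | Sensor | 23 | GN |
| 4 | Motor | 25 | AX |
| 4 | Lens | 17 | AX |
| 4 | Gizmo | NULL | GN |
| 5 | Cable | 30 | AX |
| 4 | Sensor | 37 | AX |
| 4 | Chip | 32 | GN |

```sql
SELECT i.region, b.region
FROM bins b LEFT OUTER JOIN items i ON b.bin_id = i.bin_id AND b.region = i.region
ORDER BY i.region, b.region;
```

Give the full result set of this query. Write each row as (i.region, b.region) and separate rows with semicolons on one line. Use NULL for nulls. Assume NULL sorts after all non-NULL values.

(AX, AX); (AX, AX); (AX, AX); (NULL, AX); (NULL, AX); (NULL, AX); (NULL, GN); (NULL, GN); (NULL, GN)

LEFT JOIN keeps every row from `bins`; unmatched rows get NULL for `items`'s columns.
Matching on b.bin_id = i.bin_id AND b.region = i.region. A NULL in a compared column never satisfies the condition.
Matched pairs: 3; unmatched b rows kept: 6.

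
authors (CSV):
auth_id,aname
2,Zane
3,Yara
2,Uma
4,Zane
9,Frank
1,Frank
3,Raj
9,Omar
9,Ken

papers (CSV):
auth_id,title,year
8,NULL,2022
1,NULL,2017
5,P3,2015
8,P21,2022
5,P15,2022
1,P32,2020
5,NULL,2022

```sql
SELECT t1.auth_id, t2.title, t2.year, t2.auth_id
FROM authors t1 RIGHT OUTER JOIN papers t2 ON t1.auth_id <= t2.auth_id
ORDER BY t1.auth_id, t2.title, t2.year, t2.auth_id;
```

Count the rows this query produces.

RIGHT JOIN keeps every row from `papers`; unmatched rows get NULL for `authors`'s columns.
Matching on t1.auth_id <= t2.auth_id.
- t1 row (auth_id=2): matches 5 t2 row(s) → 5 output row(s).
- t1 row (auth_id=3): matches 5 t2 row(s) → 5 output row(s).
- t1 row (auth_id=2): matches 5 t2 row(s) → 5 output row(s).
- t1 row (auth_id=4): matches 5 t2 row(s) → 5 output row(s).
- t1 row (auth_id=9): no match.
- t1 row (auth_id=1): matches 7 t2 row(s) → 7 output row(s).
- t1 row (auth_id=3): matches 5 t2 row(s) → 5 output row(s).
- t1 row (auth_id=9): no match.
- t1 row (auth_id=9): no match.
- every t2 row matched at least one t1 row.
Total: 32 rows.

32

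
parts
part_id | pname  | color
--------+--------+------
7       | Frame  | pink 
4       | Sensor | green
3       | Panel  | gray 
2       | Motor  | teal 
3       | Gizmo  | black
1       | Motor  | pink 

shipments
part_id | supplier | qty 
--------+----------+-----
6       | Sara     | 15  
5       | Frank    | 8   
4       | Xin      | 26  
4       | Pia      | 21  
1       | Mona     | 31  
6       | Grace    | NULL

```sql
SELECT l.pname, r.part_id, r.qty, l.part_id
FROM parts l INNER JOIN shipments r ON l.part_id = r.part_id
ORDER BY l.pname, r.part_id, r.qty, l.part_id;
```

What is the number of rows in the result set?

INNER JOIN keeps only pairs where the ON condition holds.
Matching on l.part_id = r.part_id.
- l (part_id=7) has no partner → excluded.
- l (part_id=4) pairs with 2 row(s) of r.
- l (part_id=3) has no partner → excluded.
- l (part_id=2) has no partner → excluded.
- l (part_id=3) has no partner → excluded.
- l (part_id=1) pairs with 1 row(s) of r.
Total: 3 rows.

3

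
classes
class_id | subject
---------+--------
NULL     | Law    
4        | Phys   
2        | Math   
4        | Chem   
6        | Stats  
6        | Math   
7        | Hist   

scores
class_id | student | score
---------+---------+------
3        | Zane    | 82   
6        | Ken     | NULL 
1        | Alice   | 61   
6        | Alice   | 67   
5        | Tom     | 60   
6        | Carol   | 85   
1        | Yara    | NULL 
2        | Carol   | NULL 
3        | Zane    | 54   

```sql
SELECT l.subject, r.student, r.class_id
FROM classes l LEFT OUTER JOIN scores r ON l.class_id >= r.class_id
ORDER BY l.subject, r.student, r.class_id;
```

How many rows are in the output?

41

LEFT JOIN keeps every row from `classes`; unmatched rows get NULL for `scores`'s columns.
Matching on l.class_id >= r.class_id. A NULL in a compared column never satisfies the condition.
- l (class_id=NULL) has no partner → padded with NULL.
- l (class_id=4) pairs with 5 row(s) of r.
- l (class_id=2) pairs with 3 row(s) of r.
- l (class_id=4) pairs with 5 row(s) of r.
- l (class_id=6) pairs with 9 row(s) of r.
- l (class_id=6) pairs with 9 row(s) of r.
- l (class_id=7) pairs with 9 row(s) of r.
Total: 40 matched + 1 padded = 41 rows.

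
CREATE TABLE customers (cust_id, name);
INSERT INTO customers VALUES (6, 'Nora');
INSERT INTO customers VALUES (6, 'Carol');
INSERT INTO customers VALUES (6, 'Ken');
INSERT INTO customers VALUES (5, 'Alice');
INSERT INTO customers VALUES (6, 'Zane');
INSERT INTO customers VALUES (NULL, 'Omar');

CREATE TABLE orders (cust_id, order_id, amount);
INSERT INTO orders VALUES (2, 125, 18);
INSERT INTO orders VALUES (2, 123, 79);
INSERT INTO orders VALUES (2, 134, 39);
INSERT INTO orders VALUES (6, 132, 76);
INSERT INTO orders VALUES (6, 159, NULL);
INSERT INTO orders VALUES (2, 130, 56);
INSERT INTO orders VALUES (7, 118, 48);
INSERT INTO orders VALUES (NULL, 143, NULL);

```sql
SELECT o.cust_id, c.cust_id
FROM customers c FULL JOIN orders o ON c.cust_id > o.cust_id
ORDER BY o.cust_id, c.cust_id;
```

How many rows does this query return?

FULL OUTER JOIN keeps every row from both sides; unmatched rows get NULL for the other side's columns.
Matching on c.cust_id > o.cust_id. A NULL in a compared column never satisfies the condition.
- cust_id=6: 4 matching o row(s), so 4 row(s) emitted.
- cust_id=6: 4 matching o row(s), so 4 row(s) emitted.
- cust_id=6: 4 matching o row(s), so 4 row(s) emitted.
- cust_id=5: 4 matching o row(s), so 4 row(s) emitted.
- cust_id=6: 4 matching o row(s), so 4 row(s) emitted.
- cust_id=NULL: no o row matches, row kept with o columns NULL.
- 4 row(s) from o found no c partner → padded with NULL.
Total: 20 matched + 5 padded = 25 rows.

25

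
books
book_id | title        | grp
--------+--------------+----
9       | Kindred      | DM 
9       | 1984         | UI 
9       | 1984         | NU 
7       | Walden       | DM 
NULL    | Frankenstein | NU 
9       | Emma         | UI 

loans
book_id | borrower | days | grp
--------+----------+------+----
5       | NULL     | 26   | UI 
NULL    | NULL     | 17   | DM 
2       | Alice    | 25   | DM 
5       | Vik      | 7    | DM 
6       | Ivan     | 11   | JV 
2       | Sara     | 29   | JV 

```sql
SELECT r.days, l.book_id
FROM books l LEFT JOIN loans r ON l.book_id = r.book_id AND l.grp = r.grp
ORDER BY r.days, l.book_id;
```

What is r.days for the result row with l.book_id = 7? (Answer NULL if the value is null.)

NULL

LEFT JOIN keeps every row from `books`; unmatched rows get NULL for `loans`'s columns.
Matching on l.book_id = r.book_id AND l.grp = r.grp. A NULL in a compared column never satisfies the condition.
- l (book_id=9, grp=DM) has no partner → padded with NULL.
- l (book_id=9, grp=UI) has no partner → padded with NULL.
- l (book_id=9, grp=NU) has no partner → padded with NULL.
- l (book_id=7, grp=DM) has no partner → padded with NULL.
- l (book_id=NULL, grp=NU) has no partner → padded with NULL.
- l (book_id=9, grp=UI) has no partner → padded with NULL.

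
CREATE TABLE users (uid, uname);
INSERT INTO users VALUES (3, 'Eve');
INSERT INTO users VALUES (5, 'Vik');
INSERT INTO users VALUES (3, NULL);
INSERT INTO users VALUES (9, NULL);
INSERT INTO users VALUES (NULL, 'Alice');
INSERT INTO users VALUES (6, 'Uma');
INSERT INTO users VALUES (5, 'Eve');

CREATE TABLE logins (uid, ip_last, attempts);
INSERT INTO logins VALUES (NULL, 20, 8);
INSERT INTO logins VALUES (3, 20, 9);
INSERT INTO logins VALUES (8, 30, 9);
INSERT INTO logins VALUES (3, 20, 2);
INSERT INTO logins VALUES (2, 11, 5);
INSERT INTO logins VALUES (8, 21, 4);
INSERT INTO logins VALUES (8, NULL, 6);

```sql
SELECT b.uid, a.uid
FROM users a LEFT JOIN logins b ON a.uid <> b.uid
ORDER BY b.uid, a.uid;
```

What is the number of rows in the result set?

33

LEFT JOIN keeps every row from `users`; unmatched rows get NULL for `logins`'s columns.
Matching on a.uid <> b.uid. A NULL in a compared column never satisfies the condition.
Matched pairs: 32; unmatched a rows kept: 1.
Total: 32 matched + 1 padded = 33 rows.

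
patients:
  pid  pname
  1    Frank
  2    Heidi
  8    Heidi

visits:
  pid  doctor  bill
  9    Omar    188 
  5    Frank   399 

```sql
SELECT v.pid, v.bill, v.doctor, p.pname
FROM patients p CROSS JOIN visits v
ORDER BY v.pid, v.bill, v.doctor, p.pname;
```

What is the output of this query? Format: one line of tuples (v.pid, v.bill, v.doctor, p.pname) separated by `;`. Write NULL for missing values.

(5, 399, Frank, Frank); (5, 399, Frank, Heidi); (5, 399, Frank, Heidi); (9, 188, Omar, Frank); (9, 188, Omar, Heidi); (9, 188, Omar, Heidi)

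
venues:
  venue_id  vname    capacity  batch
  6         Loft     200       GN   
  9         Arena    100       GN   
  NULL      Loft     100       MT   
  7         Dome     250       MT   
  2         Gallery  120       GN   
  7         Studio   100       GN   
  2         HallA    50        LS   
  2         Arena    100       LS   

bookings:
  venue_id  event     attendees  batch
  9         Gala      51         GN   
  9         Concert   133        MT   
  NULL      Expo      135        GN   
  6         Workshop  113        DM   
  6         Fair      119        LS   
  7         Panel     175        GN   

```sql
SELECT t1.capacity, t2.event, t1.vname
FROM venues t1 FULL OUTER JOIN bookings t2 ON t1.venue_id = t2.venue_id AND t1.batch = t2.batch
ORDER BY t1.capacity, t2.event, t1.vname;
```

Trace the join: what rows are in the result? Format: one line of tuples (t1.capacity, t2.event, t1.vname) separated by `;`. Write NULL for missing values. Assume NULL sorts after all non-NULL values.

(50, NULL, HallA); (100, Gala, Arena); (100, Panel, Studio); (100, NULL, Arena); (100, NULL, Loft); (120, NULL, Gallery); (200, NULL, Loft); (250, NULL, Dome); (NULL, Concert, NULL); (NULL, Expo, NULL); (NULL, Fair, NULL); (NULL, Workshop, NULL)

FULL OUTER JOIN keeps every row from both sides; unmatched rows get NULL for the other side's columns.
Matching on t1.venue_id = t2.venue_id AND t1.batch = t2.batch. A NULL in a compared column never satisfies the condition.
Matched pairs: 2; unmatched t1 rows kept: 6; unmatched t2 rows kept: 4.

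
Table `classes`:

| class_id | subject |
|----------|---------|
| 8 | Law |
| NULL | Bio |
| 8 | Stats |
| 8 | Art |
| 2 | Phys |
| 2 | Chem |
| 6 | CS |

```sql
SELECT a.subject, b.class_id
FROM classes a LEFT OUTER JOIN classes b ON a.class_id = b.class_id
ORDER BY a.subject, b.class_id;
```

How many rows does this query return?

LEFT JOIN keeps every row from `classes a`; unmatched rows get NULL for `classes b`'s columns.
Matching on a.class_id = b.class_id. A NULL in a compared column never satisfies the condition.
- class_id=8: 3 matching b row(s), so 3 row(s) emitted.
- class_id=NULL: no b row matches, row kept with b columns NULL.
- class_id=8: 3 matching b row(s), so 3 row(s) emitted.
- class_id=8: 3 matching b row(s), so 3 row(s) emitted.
- class_id=2: 2 matching b row(s), so 2 row(s) emitted.
- class_id=2: 2 matching b row(s), so 2 row(s) emitted.
- class_id=6: 1 matching b row(s), so 1 row(s) emitted.
Total: 14 matched + 1 padded = 15 rows.

15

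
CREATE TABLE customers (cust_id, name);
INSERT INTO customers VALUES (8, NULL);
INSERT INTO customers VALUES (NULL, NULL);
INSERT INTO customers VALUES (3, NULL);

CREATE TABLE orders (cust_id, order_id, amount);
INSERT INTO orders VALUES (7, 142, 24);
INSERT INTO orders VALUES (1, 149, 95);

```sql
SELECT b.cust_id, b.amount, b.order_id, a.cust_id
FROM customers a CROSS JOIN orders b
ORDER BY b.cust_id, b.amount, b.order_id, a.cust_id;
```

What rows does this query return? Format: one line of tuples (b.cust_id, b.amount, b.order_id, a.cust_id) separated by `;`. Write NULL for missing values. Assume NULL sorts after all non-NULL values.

(1, 95, 149, 3); (1, 95, 149, 8); (1, 95, 149, NULL); (7, 24, 142, 3); (7, 24, 142, 8); (7, 24, 142, NULL)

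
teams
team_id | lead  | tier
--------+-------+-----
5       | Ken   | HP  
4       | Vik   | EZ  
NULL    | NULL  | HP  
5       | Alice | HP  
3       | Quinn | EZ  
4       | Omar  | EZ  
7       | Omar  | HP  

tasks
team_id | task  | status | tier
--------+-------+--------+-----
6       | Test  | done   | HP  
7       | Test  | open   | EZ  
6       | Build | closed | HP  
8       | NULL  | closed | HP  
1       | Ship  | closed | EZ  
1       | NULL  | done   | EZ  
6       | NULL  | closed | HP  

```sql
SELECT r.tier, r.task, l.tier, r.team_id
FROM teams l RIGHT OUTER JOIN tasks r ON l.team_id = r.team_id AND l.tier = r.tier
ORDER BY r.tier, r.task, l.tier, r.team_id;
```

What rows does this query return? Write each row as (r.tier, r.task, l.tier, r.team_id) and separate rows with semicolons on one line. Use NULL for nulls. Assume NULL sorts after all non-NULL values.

RIGHT JOIN keeps every row from `tasks`; unmatched rows get NULL for `teams`'s columns.
Matching on l.team_id = r.team_id AND l.tier = r.tier. A NULL in a compared column never satisfies the condition.
- l[0] team_id=5, tier=HP → no match.
- l[1] team_id=4, tier=EZ → no match.
- l[2] team_id=NULL, tier=HP → no match.
- l[3] team_id=5, tier=HP → no match.
- l[4] team_id=3, tier=EZ → no match.
- l[5] team_id=4, tier=EZ → no match.
- l[6] team_id=7, tier=HP → no match.
- 7 r row(s) had no l match → kept, l columns NULL.
After projecting and ordering:
r.tier | r.task | l.tier | r.team_id
EZ | Ship | NULL | 1
EZ | Test | NULL | 7
EZ | NULL | NULL | 1
HP | Build | NULL | 6
HP | Test | NULL | 6
HP | NULL | NULL | 6
HP | NULL | NULL | 8

(EZ, Ship, NULL, 1); (EZ, Test, NULL, 7); (EZ, NULL, NULL, 1); (HP, Build, NULL, 6); (HP, Test, NULL, 6); (HP, NULL, NULL, 6); (HP, NULL, NULL, 8)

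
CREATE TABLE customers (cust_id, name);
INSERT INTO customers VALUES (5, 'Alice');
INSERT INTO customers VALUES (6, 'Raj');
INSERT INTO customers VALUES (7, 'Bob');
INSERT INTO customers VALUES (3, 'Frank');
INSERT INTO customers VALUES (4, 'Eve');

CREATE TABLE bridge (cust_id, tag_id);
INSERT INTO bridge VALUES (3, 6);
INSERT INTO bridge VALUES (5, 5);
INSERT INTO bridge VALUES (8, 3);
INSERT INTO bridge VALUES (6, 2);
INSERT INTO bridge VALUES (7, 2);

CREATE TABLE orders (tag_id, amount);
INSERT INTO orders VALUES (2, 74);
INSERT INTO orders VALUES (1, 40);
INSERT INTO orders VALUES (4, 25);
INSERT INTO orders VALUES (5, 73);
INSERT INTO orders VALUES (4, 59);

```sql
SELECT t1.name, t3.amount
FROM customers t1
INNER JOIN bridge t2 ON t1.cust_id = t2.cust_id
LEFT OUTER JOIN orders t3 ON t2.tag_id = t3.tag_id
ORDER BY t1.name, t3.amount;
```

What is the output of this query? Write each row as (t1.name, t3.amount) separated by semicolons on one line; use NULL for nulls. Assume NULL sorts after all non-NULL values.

(Alice, 73); (Bob, 74); (Frank, NULL); (Raj, 74)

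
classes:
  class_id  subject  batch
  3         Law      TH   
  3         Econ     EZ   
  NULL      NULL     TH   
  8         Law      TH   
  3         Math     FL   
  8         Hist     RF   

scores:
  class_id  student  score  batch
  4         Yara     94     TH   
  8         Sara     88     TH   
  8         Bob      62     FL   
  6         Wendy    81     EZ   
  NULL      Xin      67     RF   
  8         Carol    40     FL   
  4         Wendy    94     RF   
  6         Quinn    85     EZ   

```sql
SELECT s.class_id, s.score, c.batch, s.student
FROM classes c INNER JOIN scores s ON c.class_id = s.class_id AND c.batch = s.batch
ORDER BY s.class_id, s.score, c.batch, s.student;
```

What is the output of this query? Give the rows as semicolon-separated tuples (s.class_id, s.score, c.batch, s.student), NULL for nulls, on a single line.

(8, 88, TH, Sara)

INNER JOIN keeps only pairs where the ON condition holds.
Matching on c.class_id = s.class_id AND c.batch = s.batch. A NULL in a compared column never satisfies the condition.
- c row (class_id=3, batch=TH): no match → dropped.
- c row (class_id=3, batch=EZ): no match → dropped.
- c row (class_id=NULL, batch=TH): no match → dropped.
- c row (class_id=8, batch=TH): matches 1 s row(s) → 1 output row(s).
- c row (class_id=3, batch=FL): no match → dropped.
- c row (class_id=8, batch=RF): no match → dropped.
After projecting and ordering:
s.class_id | s.score | c.batch | s.student
8 | 88 | TH | Sara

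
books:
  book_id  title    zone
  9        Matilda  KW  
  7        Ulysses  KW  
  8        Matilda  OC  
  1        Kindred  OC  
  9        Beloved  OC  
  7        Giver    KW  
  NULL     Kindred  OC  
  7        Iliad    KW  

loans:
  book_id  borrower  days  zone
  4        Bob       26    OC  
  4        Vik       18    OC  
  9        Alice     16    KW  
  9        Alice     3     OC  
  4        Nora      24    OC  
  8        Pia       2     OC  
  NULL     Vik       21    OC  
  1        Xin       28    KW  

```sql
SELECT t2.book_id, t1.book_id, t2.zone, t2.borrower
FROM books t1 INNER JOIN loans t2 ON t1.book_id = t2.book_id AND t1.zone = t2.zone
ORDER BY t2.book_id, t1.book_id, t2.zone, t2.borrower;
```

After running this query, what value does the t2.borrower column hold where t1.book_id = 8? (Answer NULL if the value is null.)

Pia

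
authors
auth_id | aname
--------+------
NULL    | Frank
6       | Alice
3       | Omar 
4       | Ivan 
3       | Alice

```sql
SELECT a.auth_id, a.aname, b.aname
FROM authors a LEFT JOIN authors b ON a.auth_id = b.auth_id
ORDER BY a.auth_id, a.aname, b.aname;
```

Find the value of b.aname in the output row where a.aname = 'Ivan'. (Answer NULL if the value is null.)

Ivan

LEFT JOIN keeps every row from `authors a`; unmatched rows get NULL for `authors b`'s columns.
Matching on a.auth_id = b.auth_id. A NULL in a compared column never satisfies the condition.
Matched pairs: 6; unmatched a rows kept: 1.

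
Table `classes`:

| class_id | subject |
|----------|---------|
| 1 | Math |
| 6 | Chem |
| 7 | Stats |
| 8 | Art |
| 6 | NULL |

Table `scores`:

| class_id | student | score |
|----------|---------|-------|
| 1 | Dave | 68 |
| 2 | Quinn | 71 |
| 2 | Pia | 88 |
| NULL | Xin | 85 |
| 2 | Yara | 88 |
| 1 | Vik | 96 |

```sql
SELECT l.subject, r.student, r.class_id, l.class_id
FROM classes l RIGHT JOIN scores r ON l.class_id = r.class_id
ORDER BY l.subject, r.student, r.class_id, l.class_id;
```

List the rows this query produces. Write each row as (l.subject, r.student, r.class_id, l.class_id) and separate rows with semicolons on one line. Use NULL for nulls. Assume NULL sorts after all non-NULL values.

RIGHT JOIN keeps every row from `scores`; unmatched rows get NULL for `classes`'s columns.
Matching on l.class_id = r.class_id. A NULL in a compared column never satisfies the condition.
- class_id=1: 2 matching r row(s), so 2 row(s) emitted.
- class_id=6: no matching r row.
- class_id=7: no matching r row.
- class_id=8: no matching r row.
- class_id=6: no matching r row.
- 4 row(s) from r found no l partner → padded with NULL.
After projecting and ordering:
l.subject | r.student | r.class_id | l.class_id
Math | Dave | 1 | 1
Math | Vik | 1 | 1
NULL | Pia | 2 | NULL
NULL | Quinn | 2 | NULL
NULL | Xin | NULL | NULL
NULL | Yara | 2 | NULL

(Math, Dave, 1, 1); (Math, Vik, 1, 1); (NULL, Pia, 2, NULL); (NULL, Quinn, 2, NULL); (NULL, Xin, NULL, NULL); (NULL, Yara, 2, NULL)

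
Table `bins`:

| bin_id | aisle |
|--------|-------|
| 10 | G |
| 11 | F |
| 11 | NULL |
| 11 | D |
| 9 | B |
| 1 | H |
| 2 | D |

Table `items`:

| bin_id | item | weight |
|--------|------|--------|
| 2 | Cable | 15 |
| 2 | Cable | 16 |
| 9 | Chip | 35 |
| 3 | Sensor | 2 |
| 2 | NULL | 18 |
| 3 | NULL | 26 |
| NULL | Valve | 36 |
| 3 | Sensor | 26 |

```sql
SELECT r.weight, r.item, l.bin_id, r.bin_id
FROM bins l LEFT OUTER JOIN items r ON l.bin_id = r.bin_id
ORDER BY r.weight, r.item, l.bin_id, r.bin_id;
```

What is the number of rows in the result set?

9

LEFT JOIN keeps every row from `bins`; unmatched rows get NULL for `items`'s columns.
Matching on l.bin_id = r.bin_id. A NULL in a compared column never satisfies the condition.
Matched pairs: 4; unmatched l rows kept: 5.
Total: 4 matched + 5 padded = 9 rows.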